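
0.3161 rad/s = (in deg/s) 18.11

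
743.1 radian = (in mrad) 7.431e+05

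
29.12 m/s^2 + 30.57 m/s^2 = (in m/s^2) 59.69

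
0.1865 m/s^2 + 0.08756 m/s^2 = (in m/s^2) 0.2741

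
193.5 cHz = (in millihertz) 1935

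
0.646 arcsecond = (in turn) 4.985e-07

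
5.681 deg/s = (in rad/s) 0.09915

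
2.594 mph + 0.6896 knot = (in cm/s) 151.4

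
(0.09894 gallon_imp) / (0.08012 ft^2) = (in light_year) 6.387e-18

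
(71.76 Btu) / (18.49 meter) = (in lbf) 920.5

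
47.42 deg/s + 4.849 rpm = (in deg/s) 76.51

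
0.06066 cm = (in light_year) 6.412e-20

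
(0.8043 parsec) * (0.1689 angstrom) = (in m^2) 4.192e+05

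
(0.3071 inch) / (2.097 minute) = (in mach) 1.821e-07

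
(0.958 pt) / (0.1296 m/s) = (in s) 0.002608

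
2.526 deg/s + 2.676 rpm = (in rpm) 3.097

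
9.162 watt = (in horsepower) 0.01229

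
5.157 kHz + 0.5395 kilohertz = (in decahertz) 569.6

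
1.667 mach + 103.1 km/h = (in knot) 1159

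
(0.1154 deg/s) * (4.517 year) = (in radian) 2.869e+05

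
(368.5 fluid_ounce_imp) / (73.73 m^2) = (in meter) 0.000142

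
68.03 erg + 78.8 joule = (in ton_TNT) 1.883e-08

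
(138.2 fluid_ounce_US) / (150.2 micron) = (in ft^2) 292.9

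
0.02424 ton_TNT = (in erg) 1.014e+15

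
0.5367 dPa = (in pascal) 0.05367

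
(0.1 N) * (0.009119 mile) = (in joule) 1.468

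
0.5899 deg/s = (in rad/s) 0.0103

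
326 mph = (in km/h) 524.6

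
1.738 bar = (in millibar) 1738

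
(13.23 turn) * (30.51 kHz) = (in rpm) 2.422e+07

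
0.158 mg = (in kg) 1.58e-07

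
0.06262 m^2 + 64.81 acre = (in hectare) 26.23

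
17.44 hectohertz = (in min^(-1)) 1.046e+05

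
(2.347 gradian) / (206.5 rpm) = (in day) 1.973e-08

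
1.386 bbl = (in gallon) 58.21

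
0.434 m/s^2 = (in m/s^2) 0.434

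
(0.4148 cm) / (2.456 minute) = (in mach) 8.267e-08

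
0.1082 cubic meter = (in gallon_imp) 23.8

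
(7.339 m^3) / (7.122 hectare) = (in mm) 0.103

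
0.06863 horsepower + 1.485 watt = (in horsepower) 0.07062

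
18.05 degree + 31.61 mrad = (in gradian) 22.07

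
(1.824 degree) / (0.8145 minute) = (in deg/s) 0.03732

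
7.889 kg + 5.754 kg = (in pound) 30.08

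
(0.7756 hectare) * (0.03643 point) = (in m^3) 0.09968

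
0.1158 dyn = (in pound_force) 2.603e-07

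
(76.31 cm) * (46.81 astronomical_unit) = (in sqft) 5.752e+13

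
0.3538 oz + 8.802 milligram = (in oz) 0.3541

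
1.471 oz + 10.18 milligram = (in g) 41.71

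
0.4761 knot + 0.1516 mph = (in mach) 0.0009184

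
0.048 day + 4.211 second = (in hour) 1.153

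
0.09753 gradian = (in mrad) 1.532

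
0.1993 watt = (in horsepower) 0.0002673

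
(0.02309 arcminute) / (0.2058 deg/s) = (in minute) 3.117e-05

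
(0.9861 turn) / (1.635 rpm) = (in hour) 0.01005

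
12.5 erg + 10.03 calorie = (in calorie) 10.03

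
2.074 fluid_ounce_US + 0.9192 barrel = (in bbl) 0.9196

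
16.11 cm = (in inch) 6.343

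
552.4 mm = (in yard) 0.6041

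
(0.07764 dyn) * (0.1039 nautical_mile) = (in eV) 9.325e+14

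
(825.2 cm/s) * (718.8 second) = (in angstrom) 5.932e+13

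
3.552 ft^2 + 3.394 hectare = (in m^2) 3.394e+04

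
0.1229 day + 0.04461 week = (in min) 626.6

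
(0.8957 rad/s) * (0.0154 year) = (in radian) 4.35e+05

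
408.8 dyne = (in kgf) 0.0004169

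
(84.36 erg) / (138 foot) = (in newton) 2.006e-07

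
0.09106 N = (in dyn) 9106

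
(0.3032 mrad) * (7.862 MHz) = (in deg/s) 1.366e+05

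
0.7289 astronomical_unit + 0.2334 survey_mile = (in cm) 1.09e+13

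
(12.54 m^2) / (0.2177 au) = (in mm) 3.85e-07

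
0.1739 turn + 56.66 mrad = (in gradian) 73.17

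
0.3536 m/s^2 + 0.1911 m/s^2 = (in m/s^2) 0.5447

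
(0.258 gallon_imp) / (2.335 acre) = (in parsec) 4.023e-24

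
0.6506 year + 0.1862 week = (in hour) 5731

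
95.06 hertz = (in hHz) 0.9506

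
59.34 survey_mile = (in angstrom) 9.55e+14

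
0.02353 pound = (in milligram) 1.067e+04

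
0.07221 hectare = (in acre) 0.1784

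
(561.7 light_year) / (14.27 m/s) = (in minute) 6.207e+15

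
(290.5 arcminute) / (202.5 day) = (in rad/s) 4.83e-09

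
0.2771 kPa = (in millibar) 2.771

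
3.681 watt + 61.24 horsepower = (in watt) 4.567e+04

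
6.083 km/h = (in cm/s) 169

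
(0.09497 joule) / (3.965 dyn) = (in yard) 2619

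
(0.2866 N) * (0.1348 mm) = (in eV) 2.411e+14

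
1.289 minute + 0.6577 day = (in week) 0.09409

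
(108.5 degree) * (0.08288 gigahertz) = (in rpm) 1.499e+09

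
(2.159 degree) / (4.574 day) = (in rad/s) 9.535e-08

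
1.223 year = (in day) 446.4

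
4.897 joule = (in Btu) 0.004641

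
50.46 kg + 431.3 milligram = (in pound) 111.2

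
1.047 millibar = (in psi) 0.01519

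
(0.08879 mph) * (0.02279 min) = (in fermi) 5.428e+13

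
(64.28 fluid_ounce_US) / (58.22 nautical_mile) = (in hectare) 1.763e-12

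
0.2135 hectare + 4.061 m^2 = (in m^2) 2139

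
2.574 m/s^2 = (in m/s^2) 2.574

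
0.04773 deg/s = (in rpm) 0.007955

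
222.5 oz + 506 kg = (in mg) 5.123e+08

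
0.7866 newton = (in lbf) 0.1768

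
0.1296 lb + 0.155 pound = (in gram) 129.1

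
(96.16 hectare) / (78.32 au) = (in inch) 3.231e-06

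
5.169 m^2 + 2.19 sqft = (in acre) 0.001328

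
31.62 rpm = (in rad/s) 3.311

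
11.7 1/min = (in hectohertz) 0.00195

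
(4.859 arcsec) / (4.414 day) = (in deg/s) 3.539e-09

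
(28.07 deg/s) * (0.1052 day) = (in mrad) 4.453e+06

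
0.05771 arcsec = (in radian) 2.798e-07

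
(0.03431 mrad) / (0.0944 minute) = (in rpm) 5.785e-05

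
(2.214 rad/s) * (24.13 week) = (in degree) 1.851e+09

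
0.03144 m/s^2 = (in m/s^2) 0.03144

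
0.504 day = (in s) 4.355e+04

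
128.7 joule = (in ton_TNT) 3.076e-08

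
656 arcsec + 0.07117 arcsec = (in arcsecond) 656.1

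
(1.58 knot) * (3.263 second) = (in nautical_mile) 0.001432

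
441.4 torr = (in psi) 8.535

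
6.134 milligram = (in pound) 1.352e-05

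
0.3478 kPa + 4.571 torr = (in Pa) 957.2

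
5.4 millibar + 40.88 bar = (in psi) 593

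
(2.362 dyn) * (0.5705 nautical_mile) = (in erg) 2.496e+05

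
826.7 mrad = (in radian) 0.8267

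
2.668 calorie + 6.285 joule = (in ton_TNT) 4.17e-09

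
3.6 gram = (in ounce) 0.127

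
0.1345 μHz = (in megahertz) 1.345e-13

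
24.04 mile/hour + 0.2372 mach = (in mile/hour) 204.7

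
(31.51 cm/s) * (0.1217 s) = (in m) 0.03835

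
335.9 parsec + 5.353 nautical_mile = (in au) 6.928e+07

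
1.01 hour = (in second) 3636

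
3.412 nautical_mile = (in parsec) 2.048e-13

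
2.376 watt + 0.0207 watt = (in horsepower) 0.003214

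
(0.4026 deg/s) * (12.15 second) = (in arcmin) 293.5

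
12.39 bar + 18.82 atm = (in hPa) 3.146e+04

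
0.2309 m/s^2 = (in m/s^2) 0.2309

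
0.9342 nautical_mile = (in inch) 6.812e+04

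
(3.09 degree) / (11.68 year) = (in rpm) 1.398e-09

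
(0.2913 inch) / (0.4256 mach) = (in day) 5.909e-10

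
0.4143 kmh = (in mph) 0.2574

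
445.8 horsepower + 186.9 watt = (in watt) 3.326e+05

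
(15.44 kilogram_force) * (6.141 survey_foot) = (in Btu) 0.2686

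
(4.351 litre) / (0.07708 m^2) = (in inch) 2.222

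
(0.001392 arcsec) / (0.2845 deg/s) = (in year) 4.31e-14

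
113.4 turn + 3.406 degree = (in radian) 712.6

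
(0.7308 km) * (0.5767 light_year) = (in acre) 9.853e+14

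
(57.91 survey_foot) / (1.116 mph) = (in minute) 0.5897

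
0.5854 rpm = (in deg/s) 3.512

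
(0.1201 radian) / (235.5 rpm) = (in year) 1.544e-10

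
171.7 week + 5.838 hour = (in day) 1202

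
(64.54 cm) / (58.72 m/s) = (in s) 0.01099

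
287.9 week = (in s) 1.741e+08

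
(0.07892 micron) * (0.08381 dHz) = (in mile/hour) 1.48e-09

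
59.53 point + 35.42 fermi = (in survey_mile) 1.305e-05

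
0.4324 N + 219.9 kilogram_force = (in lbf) 484.9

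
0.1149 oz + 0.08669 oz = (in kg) 0.005715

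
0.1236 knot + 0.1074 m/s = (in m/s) 0.171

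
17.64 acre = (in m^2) 7.139e+04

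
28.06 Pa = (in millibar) 0.2806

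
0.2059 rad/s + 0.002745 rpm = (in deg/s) 11.81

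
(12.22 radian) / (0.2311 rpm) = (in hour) 0.1403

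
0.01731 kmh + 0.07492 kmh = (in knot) 0.0498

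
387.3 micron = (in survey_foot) 0.001271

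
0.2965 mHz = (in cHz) 0.02965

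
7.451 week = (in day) 52.16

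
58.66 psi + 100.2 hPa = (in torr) 3109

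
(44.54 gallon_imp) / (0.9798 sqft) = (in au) 1.487e-11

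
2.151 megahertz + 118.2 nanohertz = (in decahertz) 2.151e+05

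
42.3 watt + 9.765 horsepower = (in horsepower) 9.822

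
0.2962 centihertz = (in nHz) 2.962e+06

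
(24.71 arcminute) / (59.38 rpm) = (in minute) 1.927e-05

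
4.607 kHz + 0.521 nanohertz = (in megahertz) 0.004607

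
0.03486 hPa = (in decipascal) 34.86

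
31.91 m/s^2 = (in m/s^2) 31.91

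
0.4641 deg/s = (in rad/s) 0.0081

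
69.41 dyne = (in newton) 0.0006941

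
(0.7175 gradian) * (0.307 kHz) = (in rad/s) 3.46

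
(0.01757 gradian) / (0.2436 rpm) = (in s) 0.01082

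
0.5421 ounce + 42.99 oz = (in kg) 1.234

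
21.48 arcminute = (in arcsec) 1289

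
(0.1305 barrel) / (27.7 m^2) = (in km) 7.49e-07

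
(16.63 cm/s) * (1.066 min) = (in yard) 11.63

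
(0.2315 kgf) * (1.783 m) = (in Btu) 0.003837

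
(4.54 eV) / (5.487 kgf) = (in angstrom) 1.352e-10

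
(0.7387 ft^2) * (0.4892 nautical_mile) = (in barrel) 391.1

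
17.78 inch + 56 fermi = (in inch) 17.78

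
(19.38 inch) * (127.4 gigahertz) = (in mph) 1.403e+11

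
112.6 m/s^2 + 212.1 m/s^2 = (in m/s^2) 324.7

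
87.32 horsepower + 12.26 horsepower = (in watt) 7.426e+04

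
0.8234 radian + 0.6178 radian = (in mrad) 1441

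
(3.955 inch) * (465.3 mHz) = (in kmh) 0.1683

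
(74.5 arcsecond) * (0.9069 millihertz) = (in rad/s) 3.276e-07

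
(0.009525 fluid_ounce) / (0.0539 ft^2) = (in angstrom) 5.625e+05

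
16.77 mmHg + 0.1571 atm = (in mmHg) 136.2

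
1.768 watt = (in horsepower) 0.002371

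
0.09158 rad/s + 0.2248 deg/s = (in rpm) 0.912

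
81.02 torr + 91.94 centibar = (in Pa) 1.027e+05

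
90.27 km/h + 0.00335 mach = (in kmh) 94.38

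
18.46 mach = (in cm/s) 6.286e+05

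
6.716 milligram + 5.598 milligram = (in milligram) 12.31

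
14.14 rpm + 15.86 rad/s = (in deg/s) 993.6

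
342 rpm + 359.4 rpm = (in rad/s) 73.45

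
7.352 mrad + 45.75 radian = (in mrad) 4.576e+04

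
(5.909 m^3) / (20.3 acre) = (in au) 4.808e-16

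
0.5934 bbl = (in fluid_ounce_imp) 3320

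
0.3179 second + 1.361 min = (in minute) 1.366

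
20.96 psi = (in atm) 1.426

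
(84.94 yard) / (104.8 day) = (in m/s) 8.578e-06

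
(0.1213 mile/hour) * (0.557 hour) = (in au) 7.268e-10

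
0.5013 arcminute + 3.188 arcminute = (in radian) 0.001073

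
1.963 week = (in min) 1.979e+04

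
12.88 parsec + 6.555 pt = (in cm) 3.974e+19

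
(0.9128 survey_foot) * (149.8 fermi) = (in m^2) 4.168e-14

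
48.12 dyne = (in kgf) 4.907e-05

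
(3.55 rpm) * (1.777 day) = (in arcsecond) 1.177e+10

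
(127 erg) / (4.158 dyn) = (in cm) 30.54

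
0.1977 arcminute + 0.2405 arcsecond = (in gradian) 0.003735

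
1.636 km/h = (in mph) 1.017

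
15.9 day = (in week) 2.271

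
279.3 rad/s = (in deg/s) 1.6e+04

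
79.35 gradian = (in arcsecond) 2.571e+05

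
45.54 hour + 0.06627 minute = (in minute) 2732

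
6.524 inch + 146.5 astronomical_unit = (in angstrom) 2.192e+23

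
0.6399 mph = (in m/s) 0.2861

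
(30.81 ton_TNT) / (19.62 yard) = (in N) 7.185e+09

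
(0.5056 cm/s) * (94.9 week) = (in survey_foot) 9.521e+05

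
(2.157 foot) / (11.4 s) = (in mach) 0.0001694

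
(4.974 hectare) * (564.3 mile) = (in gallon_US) 1.193e+13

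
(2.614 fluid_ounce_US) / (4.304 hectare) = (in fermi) 1.796e+06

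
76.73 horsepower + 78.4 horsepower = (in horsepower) 155.1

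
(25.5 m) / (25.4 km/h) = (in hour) 0.001004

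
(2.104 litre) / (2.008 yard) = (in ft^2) 0.01233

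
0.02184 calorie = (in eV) 5.703e+17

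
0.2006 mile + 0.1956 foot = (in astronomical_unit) 2.158e-09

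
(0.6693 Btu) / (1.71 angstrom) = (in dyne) 4.13e+17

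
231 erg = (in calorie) 5.521e-06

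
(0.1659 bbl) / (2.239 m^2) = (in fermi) 1.178e+13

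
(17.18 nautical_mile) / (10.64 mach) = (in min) 0.1464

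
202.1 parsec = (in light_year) 659.2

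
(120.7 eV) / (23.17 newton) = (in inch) 3.286e-17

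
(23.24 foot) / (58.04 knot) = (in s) 0.2372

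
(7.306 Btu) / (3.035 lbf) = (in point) 1.618e+06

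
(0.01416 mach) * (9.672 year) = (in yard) 1.608e+09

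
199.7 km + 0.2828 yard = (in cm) 1.997e+07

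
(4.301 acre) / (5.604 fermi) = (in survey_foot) 1.019e+19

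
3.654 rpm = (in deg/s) 21.92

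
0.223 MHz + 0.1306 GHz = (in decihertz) 1.308e+09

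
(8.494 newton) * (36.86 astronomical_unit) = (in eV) 2.923e+32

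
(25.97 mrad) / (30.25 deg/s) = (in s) 0.04919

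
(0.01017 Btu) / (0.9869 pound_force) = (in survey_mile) 0.001519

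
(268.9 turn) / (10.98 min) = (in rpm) 24.49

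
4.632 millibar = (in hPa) 4.632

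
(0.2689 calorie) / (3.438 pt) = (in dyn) 9.276e+07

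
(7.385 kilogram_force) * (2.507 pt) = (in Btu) 6.071e-05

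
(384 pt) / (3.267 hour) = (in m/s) 1.152e-05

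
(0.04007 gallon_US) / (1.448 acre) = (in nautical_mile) 1.398e-11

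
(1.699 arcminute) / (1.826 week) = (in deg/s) 2.564e-08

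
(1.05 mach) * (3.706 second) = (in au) 8.857e-09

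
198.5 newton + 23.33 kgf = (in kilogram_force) 43.57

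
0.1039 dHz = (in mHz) 10.39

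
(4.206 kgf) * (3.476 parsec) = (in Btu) 4.193e+15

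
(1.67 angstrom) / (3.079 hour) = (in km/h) 5.424e-14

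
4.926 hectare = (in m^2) 4.926e+04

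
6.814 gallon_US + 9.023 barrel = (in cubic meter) 1.46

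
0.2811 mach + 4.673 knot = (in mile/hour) 219.5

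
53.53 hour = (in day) 2.23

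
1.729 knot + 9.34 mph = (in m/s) 5.065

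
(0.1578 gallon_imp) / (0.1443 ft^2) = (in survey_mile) 3.325e-05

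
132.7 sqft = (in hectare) 0.001233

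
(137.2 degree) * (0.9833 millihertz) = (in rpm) 0.02248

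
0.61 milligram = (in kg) 6.1e-07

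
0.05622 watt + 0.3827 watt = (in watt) 0.4389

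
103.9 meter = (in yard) 113.6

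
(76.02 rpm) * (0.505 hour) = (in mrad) 1.447e+07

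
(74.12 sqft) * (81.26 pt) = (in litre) 197.4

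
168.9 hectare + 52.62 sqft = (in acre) 417.4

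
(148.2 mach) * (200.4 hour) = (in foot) 1.194e+11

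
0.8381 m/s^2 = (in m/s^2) 0.8381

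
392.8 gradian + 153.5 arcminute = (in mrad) 6215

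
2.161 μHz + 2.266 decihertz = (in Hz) 0.2266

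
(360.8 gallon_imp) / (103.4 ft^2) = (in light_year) 1.805e-17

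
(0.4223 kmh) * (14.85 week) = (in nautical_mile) 568.9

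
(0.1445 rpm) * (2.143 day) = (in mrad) 2.802e+06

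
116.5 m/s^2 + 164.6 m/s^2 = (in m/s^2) 281.1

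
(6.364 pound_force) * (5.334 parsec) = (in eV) 2.908e+37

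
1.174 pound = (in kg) 0.5325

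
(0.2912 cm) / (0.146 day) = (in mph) 5.164e-07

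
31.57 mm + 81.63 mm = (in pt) 320.9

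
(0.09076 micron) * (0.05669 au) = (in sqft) 8285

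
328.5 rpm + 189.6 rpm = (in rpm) 518.1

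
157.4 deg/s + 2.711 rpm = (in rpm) 28.94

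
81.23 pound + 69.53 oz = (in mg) 3.882e+07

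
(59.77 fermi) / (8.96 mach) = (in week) 3.239e-23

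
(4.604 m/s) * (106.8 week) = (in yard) 3.252e+08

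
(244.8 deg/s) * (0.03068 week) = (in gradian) 5.047e+06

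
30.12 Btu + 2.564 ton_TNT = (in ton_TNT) 2.564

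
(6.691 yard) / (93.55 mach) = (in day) 2.223e-09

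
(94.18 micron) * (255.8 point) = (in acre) 2.1e-09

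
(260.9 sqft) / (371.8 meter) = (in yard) 0.07129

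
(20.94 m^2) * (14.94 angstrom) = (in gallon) 8.264e-06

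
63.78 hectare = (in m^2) 6.378e+05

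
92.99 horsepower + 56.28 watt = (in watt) 6.94e+04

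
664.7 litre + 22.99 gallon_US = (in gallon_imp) 165.4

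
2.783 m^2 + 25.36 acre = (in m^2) 1.026e+05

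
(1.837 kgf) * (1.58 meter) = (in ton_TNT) 6.803e-09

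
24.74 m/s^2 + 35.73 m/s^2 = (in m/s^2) 60.47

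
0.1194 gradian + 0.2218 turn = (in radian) 1.395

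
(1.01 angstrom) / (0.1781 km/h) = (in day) 2.363e-14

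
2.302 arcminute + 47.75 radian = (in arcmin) 1.642e+05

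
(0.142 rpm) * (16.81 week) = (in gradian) 9.624e+06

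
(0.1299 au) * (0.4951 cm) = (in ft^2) 1.036e+09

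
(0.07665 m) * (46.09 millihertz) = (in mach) 1.038e-05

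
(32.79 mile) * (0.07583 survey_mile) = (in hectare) 644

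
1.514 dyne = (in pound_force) 3.404e-06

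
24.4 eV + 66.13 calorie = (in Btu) 0.2622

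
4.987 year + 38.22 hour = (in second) 1.574e+08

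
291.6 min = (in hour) 4.86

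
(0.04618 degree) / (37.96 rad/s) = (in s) 2.123e-05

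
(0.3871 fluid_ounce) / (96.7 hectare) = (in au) 7.914e-23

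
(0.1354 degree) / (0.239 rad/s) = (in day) 1.144e-07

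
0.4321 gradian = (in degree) 0.3889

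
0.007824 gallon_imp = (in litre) 0.03557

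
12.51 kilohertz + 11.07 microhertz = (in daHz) 1251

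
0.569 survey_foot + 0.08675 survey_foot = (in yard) 0.2186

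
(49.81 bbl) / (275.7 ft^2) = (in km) 0.0003092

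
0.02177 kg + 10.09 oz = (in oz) 10.86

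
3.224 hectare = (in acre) 7.967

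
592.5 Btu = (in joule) 6.251e+05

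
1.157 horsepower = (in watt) 862.8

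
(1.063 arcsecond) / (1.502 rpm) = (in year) 1.039e-12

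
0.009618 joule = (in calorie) 0.002299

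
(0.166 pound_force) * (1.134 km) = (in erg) 8.374e+09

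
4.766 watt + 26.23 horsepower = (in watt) 1.956e+04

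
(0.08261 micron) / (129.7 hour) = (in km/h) 6.369e-13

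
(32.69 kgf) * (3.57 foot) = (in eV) 2.177e+21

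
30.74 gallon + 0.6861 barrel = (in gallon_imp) 49.59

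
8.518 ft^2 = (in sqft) 8.518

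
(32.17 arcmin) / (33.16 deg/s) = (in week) 2.673e-08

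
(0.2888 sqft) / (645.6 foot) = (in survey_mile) 8.472e-08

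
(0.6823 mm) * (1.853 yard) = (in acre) 2.857e-07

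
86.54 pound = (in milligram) 3.925e+07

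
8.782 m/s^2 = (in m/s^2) 8.782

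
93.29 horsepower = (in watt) 6.957e+04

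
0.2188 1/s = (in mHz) 218.8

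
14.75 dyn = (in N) 0.0001475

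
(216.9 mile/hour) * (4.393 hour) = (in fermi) 1.533e+21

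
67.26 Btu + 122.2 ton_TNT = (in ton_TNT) 122.2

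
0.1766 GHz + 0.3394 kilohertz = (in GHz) 0.1766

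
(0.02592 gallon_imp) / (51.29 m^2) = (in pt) 0.006512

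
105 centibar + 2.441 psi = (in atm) 1.202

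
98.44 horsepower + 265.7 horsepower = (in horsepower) 364.1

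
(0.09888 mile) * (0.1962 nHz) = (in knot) 6.069e-08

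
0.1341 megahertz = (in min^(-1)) 8.046e+06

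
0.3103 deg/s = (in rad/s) 0.005416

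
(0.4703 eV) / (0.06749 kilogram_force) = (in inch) 4.482e-18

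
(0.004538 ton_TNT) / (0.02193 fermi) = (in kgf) 8.829e+22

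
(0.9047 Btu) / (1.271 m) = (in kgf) 76.58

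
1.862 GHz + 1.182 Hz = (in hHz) 1.862e+07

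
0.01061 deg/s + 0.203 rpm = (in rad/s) 0.02144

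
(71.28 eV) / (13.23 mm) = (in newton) 8.632e-16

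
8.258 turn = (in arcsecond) 1.07e+07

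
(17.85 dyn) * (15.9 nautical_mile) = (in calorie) 1.256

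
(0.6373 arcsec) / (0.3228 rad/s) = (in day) 1.108e-10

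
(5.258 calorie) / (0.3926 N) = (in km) 0.05604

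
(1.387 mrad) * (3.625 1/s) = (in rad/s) 0.005028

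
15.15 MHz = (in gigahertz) 0.01515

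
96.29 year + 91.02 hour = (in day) 3.515e+04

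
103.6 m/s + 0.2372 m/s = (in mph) 232.3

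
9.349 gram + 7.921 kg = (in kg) 7.93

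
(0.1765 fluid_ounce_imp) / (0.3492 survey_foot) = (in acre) 1.164e-08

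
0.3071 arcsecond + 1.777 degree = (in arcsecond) 6398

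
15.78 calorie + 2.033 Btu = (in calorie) 528.4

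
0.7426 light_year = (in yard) 7.683e+15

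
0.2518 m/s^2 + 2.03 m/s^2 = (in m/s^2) 2.282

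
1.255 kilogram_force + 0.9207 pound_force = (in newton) 16.4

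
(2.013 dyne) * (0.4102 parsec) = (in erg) 2.548e+18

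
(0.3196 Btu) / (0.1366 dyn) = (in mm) 2.468e+11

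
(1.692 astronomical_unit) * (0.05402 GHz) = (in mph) 3.059e+19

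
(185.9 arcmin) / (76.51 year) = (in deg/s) 1.284e-09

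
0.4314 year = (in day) 157.5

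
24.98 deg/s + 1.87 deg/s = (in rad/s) 0.4686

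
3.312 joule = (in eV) 2.067e+19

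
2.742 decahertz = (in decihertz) 274.2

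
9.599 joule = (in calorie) 2.294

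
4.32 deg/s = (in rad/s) 0.0754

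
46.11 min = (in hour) 0.7685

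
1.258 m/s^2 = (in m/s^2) 1.258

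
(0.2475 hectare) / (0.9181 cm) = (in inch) 1.061e+07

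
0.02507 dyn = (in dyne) 0.02507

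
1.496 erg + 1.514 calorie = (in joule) 6.335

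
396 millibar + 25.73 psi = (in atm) 2.142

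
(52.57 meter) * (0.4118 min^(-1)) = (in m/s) 0.3608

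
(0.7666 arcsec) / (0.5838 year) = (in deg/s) 1.157e-11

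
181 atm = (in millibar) 1.834e+05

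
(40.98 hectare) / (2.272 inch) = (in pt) 2.013e+10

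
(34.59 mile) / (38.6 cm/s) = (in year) 0.004573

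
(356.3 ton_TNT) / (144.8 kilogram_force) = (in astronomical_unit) 0.007018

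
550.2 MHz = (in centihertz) 5.502e+10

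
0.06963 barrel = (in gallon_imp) 2.435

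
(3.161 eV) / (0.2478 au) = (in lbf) 3.071e-30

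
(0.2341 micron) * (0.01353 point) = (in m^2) 1.117e-12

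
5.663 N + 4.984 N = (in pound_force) 2.394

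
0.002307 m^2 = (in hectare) 2.307e-07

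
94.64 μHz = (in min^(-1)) 0.005678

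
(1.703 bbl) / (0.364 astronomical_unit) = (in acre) 1.229e-15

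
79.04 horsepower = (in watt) 5.894e+04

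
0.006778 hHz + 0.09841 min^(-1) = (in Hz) 0.6794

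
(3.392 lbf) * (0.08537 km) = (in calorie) 307.9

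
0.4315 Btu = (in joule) 455.3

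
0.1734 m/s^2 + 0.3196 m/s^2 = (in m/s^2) 0.493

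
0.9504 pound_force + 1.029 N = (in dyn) 5.257e+05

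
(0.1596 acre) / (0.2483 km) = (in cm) 260.1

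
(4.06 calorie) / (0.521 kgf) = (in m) 3.325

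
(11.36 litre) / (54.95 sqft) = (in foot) 0.007301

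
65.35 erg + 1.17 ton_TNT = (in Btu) 4.64e+06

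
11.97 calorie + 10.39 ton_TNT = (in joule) 4.347e+10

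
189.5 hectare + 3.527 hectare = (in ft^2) 2.078e+07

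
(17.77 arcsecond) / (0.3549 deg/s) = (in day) 1.61e-07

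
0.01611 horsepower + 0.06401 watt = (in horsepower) 0.0162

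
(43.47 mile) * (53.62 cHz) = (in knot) 7.292e+04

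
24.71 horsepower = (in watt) 1.843e+04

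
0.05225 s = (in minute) 0.0008708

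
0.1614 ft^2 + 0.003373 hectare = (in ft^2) 363.2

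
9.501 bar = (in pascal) 9.501e+05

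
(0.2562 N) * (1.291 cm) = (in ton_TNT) 7.905e-13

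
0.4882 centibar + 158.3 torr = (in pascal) 2.159e+04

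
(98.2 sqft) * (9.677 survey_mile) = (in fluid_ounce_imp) 5.001e+09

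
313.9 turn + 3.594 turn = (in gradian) 1.27e+05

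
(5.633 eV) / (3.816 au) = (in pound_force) 3.554e-31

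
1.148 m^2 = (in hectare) 0.0001148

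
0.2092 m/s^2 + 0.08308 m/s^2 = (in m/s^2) 0.2923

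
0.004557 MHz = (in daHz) 455.7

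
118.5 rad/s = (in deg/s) 6790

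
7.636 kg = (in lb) 16.83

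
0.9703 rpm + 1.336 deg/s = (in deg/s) 7.158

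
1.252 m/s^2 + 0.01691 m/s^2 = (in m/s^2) 1.269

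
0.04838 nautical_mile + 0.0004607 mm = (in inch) 3528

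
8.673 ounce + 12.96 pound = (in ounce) 216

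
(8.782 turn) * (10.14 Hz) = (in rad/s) 559.5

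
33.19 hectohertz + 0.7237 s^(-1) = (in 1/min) 1.992e+05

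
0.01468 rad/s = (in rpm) 0.1402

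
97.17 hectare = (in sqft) 1.046e+07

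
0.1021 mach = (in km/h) 125.2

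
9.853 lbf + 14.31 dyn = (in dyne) 4.383e+06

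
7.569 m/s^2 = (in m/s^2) 7.569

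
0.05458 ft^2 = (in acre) 1.253e-06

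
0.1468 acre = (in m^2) 594.1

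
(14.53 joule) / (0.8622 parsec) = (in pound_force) 1.228e-16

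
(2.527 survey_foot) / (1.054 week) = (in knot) 2.349e-06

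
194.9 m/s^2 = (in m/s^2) 194.9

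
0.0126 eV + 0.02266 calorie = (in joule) 0.09481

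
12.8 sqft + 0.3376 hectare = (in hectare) 0.3377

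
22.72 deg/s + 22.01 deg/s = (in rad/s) 0.7807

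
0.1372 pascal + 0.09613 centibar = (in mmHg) 0.7221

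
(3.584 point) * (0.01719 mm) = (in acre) 5.371e-12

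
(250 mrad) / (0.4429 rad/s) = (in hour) 0.0001568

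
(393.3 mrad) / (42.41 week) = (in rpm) 1.464e-07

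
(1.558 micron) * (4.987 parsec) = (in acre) 5.924e+07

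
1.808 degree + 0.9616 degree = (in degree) 2.77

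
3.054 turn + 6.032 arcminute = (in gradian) 1222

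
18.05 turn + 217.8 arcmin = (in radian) 113.5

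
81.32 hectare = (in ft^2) 8.753e+06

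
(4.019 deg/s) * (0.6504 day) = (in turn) 627.3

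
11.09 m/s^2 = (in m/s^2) 11.09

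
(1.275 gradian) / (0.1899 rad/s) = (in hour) 2.93e-05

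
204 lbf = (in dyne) 9.074e+07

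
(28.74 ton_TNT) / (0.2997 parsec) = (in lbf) 2.923e-06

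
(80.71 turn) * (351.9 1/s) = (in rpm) 1.704e+06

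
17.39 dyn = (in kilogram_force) 1.773e-05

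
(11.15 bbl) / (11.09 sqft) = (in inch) 67.74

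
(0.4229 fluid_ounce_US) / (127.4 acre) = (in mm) 2.426e-08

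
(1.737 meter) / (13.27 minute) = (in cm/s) 0.2182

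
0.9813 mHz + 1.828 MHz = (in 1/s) 1.828e+06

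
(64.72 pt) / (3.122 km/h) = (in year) 8.348e-10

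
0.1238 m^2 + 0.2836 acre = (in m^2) 1148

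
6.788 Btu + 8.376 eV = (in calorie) 1712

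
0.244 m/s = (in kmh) 0.8784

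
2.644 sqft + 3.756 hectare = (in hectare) 3.756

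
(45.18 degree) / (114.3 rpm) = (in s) 0.06588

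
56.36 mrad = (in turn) 0.00897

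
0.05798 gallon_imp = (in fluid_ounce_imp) 9.277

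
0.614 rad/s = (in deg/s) 35.18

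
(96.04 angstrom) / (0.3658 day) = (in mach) 8.924e-16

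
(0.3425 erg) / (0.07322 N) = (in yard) 5.116e-07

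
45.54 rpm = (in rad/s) 4.769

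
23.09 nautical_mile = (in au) 2.859e-07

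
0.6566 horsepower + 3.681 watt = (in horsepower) 0.6615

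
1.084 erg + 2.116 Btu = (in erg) 2.232e+10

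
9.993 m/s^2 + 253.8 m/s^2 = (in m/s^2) 263.8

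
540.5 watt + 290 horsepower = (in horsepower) 290.7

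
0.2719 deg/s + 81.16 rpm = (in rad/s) 8.504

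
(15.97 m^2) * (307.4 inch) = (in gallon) 3.294e+04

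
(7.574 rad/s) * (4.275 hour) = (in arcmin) 4.007e+08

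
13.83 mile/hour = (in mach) 0.01816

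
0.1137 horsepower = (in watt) 84.79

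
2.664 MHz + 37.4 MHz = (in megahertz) 40.06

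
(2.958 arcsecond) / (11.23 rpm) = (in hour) 3.387e-09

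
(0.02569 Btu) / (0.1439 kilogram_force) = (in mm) 1.921e+04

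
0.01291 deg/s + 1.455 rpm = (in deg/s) 8.743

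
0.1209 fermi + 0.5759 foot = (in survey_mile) 0.0001091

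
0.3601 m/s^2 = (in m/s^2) 0.3601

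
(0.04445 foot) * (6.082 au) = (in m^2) 1.233e+10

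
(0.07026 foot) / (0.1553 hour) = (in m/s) 3.83e-05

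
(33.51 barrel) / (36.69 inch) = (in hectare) 0.0005717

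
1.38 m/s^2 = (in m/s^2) 1.38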